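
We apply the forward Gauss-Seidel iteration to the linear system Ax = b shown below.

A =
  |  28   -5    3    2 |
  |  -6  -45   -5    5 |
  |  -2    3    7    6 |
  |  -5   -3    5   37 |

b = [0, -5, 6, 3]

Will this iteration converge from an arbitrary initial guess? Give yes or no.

Let D = diag(28, -45, 7, 37); L, U the strict triangles.
T_GS = -(D+L)⁻¹U: row 0 first, T[0,2] = -(3)/(28) = -0.1071; later rows by forward substitution.
  T[0,:] = [+0.0000 +0.1786 -0.1071 -0.0714]
  T[1,:] = [+0.0000 -0.0238 -0.0968 +0.1206]
  T[2,:] = [+0.0000 +0.0612 +0.0109 -0.9293]
  T[3,:] = [+0.0000 +0.0139 -0.0238 +0.1257]
eigenvalue magnitudes: 0.2370, 0.0985, 0.0985, 0.0000.
ρ = 0.2370; 0.2370 < 1: convergent.

yes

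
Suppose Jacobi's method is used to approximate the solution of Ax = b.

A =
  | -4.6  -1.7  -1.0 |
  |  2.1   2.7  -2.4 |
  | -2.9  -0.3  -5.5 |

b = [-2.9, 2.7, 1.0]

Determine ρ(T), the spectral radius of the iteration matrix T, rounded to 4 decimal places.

Split A = D + L + U, D = diag(-4.6, 2.7, -5.5).
Jacobi T = -D⁻¹(L+U): T[1,0] = -(2.1)/(2.7) = -0.7778; T[1,1] = 0.
  T[0,:] = [+0.0000, -0.3696, -0.2174]
  T[1,:] = [-0.7778, +0.0000, +0.8889]
  T[2,:] = [-0.5273, -0.0545, +0.0000]
|eigenvalues of T|: 0.7554, 0.4659, 0.4659.
spectral radius ρ = 0.7554; 0.7554 < 1 ⇒ converges.

0.7554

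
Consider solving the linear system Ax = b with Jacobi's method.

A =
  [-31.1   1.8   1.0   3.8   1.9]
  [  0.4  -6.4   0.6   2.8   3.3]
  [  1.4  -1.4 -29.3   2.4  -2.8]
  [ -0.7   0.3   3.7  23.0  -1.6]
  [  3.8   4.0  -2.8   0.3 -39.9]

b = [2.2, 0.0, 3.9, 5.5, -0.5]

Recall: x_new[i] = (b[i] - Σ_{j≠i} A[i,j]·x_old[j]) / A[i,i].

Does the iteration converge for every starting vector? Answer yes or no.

Diagonal D = diag(-31.1, -6.4, -29.3, 23, -39.9); L, U strict lower/upper.
Jacobi: T = -D⁻¹(L+U), T[3,0] = -(-0.7)/(23) = +0.0304; T[3,3] = 0.
  T[0,:] = [+0.0000 +0.0579 +0.0322 +0.1222 +0.0611]
  T[1,:] = [+0.0625 +0.0000 +0.0938 +0.4375 +0.5156]
  T[2,:] = [+0.0478 -0.0478 +0.0000 +0.0819 -0.0956]
  T[3,:] = [+0.0304 -0.0130 -0.1609 +0.0000 +0.0696]
  T[4,:] = [+0.0952 +0.1003 -0.0702 +0.0075 +0.0000]
|λ(T)| sorted: 0.3189, 0.1461, 0.1461, 0.1366, 0.1366.
spectral radius ρ = 0.3189; 0.3189 < 1 ⇒ converges.

yes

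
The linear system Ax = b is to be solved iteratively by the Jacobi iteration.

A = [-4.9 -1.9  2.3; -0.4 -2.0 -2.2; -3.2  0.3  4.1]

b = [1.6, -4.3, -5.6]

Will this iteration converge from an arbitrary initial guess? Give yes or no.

Let D = diag(-4.9, -2, 4.1); L, U the strict triangles.
Jacobi T = -D⁻¹(L+U): T[1,0] = -(-0.4)/(-2) = -0.2000; T[1,1] = 0.
  T[0,:] = [+0.0000, -0.3878, +0.4694]
  T[1,:] = [-0.2000, +0.0000, -1.1000]
  T[2,:] = [+0.7805, -0.0732, +0.0000]
|roots of det(T-λI)|: 0.9410, 0.6009, 0.6009.
spectral radius ρ = 0.9410; 0.9410 < 1 ⇒ converges.

yes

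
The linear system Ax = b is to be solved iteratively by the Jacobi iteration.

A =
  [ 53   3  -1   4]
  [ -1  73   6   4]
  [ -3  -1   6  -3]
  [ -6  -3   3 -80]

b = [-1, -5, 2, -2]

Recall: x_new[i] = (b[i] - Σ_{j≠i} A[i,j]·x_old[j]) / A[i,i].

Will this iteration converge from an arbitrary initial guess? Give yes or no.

Split A = D + L + U, D = diag(53, 73, 6, -80).
T_J = -D⁻¹(L+U): T[1,2] = -(6)/(73) = -0.0822; T[1,1] = 0.
  T[0,:] = [+0.0000  -0.0566  +0.0189  -0.0755]
  T[1,:] = [+0.0137  +0.0000  -0.0822  -0.0548]
  T[2,:] = [+0.5000  +0.1667  +0.0000  +0.5000]
  T[3,:] = [-0.0750  -0.0375  +0.0375  +0.0000]
|eigenvalues of T|: 0.1509, 0.1256, 0.1256, 0.0665.
spectral radius ρ = 0.1509; 0.1509 < 1: convergent.

yes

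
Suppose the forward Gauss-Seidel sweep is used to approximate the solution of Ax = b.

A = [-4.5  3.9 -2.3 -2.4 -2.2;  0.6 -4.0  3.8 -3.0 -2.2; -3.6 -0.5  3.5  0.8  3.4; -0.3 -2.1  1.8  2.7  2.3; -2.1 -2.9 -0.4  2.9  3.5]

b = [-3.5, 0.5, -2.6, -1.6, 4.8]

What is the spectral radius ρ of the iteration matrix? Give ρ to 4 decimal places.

1.3413

Let D = diag(-4.5, -4, 3.5, 2.7, 3.5); L, U the strict triangles.
Gauss-Seidel: T = -(D+L)⁻¹U, row 0 first, T[0,1] = -(3.9)/(-4.5) = +0.8667; later rows by forward substitution.
  T[0,:] = [+0.0000  +0.8667  -0.5111  -0.5333  -0.4889]
  T[1,:] = [+0.0000  +0.1300  +0.8733  -0.8300  -0.6233]
  T[2,:] = [+0.0000  +0.9100  -0.4010  -0.8957  -1.5633]
  T[3,:] = [+0.0000  -0.4093  +0.8898  -0.1077  -0.3488]
  T[4,:] = [+0.0000  +1.0708  -0.3661  -1.0209  -0.6995]
eigenvalue magnitudes: 1.3413, 0.5274, 0.3687, 0.3687, 0.0000.
ρ(T) = max|λ| = 1.3413; 1.3413 > 1, so it fails to converge.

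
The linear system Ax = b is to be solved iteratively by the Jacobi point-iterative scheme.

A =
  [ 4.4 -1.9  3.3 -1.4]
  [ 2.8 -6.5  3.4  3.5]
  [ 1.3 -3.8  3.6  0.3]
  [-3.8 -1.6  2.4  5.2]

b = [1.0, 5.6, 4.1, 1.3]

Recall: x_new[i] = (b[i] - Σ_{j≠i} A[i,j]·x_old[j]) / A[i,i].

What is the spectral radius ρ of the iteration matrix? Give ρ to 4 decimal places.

Diagonal D = diag(4.4, -6.5, 3.6, 5.2); L, U strict lower/upper.
T_J = -D⁻¹(L+U): T[0,2] = -(3.3)/(4.4) = -0.7500; T[0,0] = 0.
  T[0,:] = [+0.0000 +0.4318 -0.7500 +0.3182]
  T[1,:] = [+0.4308 +0.0000 +0.5231 +0.5385]
  T[2,:] = [-0.3611 +1.0556 +0.0000 -0.0833]
  T[3,:] = [+0.7308 +0.3077 -0.4615 +0.0000]
|λ(T)| sorted: 1.1754, 0.9269, 0.9269, 0.5386.
ρ = 1.1754; 1.1754 > 1 ⇒ diverges.

1.1754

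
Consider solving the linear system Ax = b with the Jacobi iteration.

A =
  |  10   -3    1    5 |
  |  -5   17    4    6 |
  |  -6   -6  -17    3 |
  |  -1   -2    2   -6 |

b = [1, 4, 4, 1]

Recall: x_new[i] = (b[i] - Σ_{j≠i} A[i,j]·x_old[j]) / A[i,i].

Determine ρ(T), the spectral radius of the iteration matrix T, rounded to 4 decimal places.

Write A = D+L+U with D = diag(10, 17, -17, -6).
Jacobi T = -D⁻¹(L+U): T[1,0] = -(-5)/(17) = +0.2941; T[1,1] = 0.
  T[0,:] = [+0.0000 +0.3000 -0.1000 -0.5000]
  T[1,:] = [+0.2941 +0.0000 -0.2353 -0.3529]
  T[2,:] = [-0.3529 -0.3529 +0.0000 +0.1765]
  T[3,:] = [-0.1667 -0.3333 +0.3333 +0.0000]
|roots of det(T-λI)|: 0.8724, 0.3411, 0.3411, 0.3272.
spectral radius ρ = 0.8724; 0.8724 < 1, so it converges for any x₀.

0.8724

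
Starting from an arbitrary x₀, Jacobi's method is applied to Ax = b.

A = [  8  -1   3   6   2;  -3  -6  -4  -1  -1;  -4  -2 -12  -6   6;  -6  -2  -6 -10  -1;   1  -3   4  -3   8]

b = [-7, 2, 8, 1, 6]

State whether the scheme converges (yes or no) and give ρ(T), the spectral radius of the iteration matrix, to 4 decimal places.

no, ρ = 1.1630

A = D + L + U where D = diag(8, -6, -12, -10, 8).
T_J = -D⁻¹(L+U): T[3,4] = -(-1)/(-10) = -0.1000; T[3,3] = 0.
  T[0,:] = [+0.0000  +0.1250  -0.3750  -0.7500  -0.2500]
  T[1,:] = [-0.5000  +0.0000  -0.6667  -0.1667  -0.1667]
  T[2,:] = [-0.3333  -0.1667  +0.0000  -0.5000  +0.5000]
  T[3,:] = [-0.6000  -0.2000  -0.6000  +0.0000  -0.1000]
  T[4,:] = [-0.1250  +0.3750  -0.5000  +0.3750  +0.0000]
eigenvalue magnitudes: 1.1630, 0.5926, 0.5926, 0.5916, 0.0483.
ρ = 1.1630; 1.1630 > 1 ⇒ diverges.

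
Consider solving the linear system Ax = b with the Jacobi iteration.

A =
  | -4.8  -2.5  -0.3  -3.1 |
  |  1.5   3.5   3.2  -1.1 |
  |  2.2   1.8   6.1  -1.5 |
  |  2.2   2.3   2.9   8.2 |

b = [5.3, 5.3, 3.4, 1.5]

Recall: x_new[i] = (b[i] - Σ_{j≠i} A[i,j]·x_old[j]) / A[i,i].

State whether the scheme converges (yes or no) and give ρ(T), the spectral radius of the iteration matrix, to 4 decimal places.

yes, ρ = 0.8659

Write A = D+L+U with D = diag(-4.8, 3.5, 6.1, 8.2).
Jacobi T = -D⁻¹(L+U): T[0,1] = -(-2.5)/(-4.8) = -0.5208; T[0,0] = 0.
  T[0,:] = [+0.0000 -0.5208 -0.0625 -0.6458]
  T[1,:] = [-0.4286 +0.0000 -0.9143 +0.3143]
  T[2,:] = [-0.3607 -0.2951 +0.0000 +0.2459]
  T[3,:] = [-0.2683 -0.2805 -0.3537 +0.0000]
moduli |λ_i(T)| = 0.8659, 0.4475, 0.4475, 0.0437.
ρ(T) = max|λ| = 0.8659; 0.8659 < 1: convergent.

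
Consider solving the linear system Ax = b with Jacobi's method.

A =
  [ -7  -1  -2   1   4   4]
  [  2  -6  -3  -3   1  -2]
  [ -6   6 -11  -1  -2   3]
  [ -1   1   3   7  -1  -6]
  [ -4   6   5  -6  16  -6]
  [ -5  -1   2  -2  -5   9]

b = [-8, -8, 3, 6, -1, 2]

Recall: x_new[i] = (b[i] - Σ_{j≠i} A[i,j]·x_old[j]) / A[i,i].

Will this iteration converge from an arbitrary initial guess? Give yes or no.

Diagonal D = diag(-7, -6, -11, 7, 16, 9); L, U strict lower/upper.
Jacobi: T = -D⁻¹(L+U), T[0,4] = -(4)/(-7) = +0.5714; T[0,0] = 0.
  T[0,:] = [+0.0000, -0.1429, -0.2857, +0.1429, +0.5714, +0.5714]
  T[1,:] = [+0.3333, +0.0000, -0.5000, -0.5000, +0.1667, -0.3333]
  T[2,:] = [-0.5455, +0.5455, +0.0000, -0.0909, -0.1818, +0.2727]
  T[3,:] = [+0.1429, -0.1429, -0.4286, +0.0000, +0.1429, +0.8571]
  T[4,:] = [+0.2500, -0.3750, -0.3125, +0.3750, +0.0000, +0.3750]
  T[5,:] = [+0.5556, +0.1111, -0.2222, +0.2222, +0.5556, +0.0000]
|eigenvalues of T|: 1.3423, 0.7447, 0.6648, 0.6648, 0.3503, 0.3503.
ρ(T) = max|λ| = 1.3423; 1.3423 > 1: divergent.

no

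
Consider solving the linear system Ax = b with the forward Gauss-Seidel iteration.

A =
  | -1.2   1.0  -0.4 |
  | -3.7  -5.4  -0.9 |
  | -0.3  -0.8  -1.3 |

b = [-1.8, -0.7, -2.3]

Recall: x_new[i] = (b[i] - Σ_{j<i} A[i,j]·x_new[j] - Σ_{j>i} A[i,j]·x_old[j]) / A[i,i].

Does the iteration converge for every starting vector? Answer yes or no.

yes

Diagonal D = diag(-1.2, -5.4, -1.3); L, U strict lower/upper.
Gauss-Seidel: T = -(D+L)⁻¹U, row 0 first, T[0,1] = -(1)/(-1.2) = +0.8333; later rows by forward substitution.
  T[0,:] = [+0.0000 +0.8333 -0.3333]
  T[1,:] = [+0.0000 -0.5710 +0.0617]
  T[2,:] = [+0.0000 +0.1591 +0.0389]
moduli |λ_i(T)| = 0.5867, 0.0546, 0.0000.
ρ(T) = max|λ| = 0.5867; 0.5867 < 1, so it converges for any x₀.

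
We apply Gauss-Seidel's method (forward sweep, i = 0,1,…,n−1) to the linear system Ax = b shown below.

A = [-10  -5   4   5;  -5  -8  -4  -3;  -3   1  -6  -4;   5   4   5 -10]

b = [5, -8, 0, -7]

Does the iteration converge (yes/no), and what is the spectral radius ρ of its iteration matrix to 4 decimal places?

yes, ρ = 0.8232

Split A = D + L + U, D = diag(-10, -8, -6, -10).
Gauss-Seidel: T = -(D+L)⁻¹U, row 0 first, T[0,2] = -(4)/(-10) = +0.4000; later rows by forward substitution.
  T[0,:] = [+0.0000, -0.5000, +0.4000, +0.5000]
  T[1,:] = [+0.0000, +0.3125, -0.7500, -0.6875]
  T[2,:] = [+0.0000, +0.3021, -0.3250, -1.0312]
  T[3,:] = [+0.0000, +0.0260, -0.2625, -0.5406]
eigenvalue magnitudes: 0.8232, 0.3182, 0.3182, 0.0000.
spectral radius ρ = 0.8232; 0.8232 < 1 ⇒ converges.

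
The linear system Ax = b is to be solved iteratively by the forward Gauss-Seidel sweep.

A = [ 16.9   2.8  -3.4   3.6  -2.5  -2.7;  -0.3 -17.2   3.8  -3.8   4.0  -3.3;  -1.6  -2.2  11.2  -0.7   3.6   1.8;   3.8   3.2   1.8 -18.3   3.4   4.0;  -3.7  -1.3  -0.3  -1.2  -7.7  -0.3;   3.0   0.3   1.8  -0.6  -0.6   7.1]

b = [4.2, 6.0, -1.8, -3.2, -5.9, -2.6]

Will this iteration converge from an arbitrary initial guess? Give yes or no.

yes

Let D = diag(16.9, -17.2, 11.2, -18.3, -7.7, 7.1); L, U the strict triangles.
GS T = -(D+L)⁻¹U: row 0 first, T[0,5] = -(-2.7)/(16.9) = +0.1598; later rows by forward substitution.
  T[0,:] = [+0.0000, -0.1657, +0.2012, -0.2130, +0.1479, +0.1598]
  T[1,:] = [+0.0000, +0.0029, +0.2174, -0.2172, +0.2300, -0.1946]
  T[2,:] = [+0.0000, -0.0231, +0.0714, -0.0106, -0.2551, -0.1761]
  T[3,:] = [+0.0000, -0.0362, +0.0868, -0.0833, +0.2316, +0.2004]
  T[4,:] = [+0.0000, +0.0857, -0.1497, +0.1524, -0.1361, -0.1072]
  T[5,:] = [+0.0000, +0.0799, -0.1176, +0.1077, +0.0005, -0.0068]
|λ(T)| sorted: 0.5001, 0.1857, 0.1857, 0.0329, 0.0123, 0.0000.
spectral radius ρ = 0.5001; 0.5001 < 1, so it converges for any x₀.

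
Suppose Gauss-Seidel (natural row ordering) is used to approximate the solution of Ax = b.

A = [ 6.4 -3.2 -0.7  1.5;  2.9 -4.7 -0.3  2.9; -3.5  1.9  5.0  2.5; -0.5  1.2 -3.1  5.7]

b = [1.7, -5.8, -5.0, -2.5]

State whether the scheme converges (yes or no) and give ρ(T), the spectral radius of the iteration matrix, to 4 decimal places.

Split A = D + L + U, D = diag(6.4, -4.7, 5, 5.7).
GS T = -(D+L)⁻¹U: row 0 first, T[0,3] = -(1.5)/(6.4) = -0.2344; later rows by forward substitution.
  T[0,:] = [+0.0000, +0.5000, +0.1094, -0.2344]
  T[1,:] = [+0.0000, +0.3085, +0.0037, +0.4724]
  T[2,:] = [+0.0000, +0.2328, +0.0752, -0.8436]
  T[3,:] = [+0.0000, +0.1055, +0.0497, -0.5788]
|λ(T)| sorted: 0.5609, 0.3725, 0.0067, 0.0000.
ρ(T) = max|λ| = 0.5609; 0.5609 < 1 ⇒ converges.

yes, ρ = 0.5609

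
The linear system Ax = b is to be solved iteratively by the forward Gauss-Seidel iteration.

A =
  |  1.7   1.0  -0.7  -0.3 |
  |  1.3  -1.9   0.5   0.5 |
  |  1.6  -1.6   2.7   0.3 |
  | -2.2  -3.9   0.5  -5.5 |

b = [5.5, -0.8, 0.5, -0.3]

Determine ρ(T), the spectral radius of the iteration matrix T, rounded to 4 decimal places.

0.8776

Write A = D+L+U with D = diag(1.7, -1.9, 2.7, -5.5).
T_GS = -(D+L)⁻¹U: row 0 first, T[0,2] = -(-0.7)/(1.7) = +0.4118; later rows by forward substitution.
  T[0,:] = [+0.0000 -0.5882 +0.4118 +0.1765]
  T[1,:] = [+0.0000 -0.4025 +0.5449 +0.3839]
  T[2,:] = [+0.0000 +0.1101 +0.0789 +0.0118]
  T[3,:] = [+0.0000 +0.5307 -0.5439 -0.3417]
eigenvalue magnitudes: 0.8776, 0.1647, 0.0476, 0.0000.
ρ(T) = max|λ| = 0.8776; 0.8776 < 1 ⇒ converges.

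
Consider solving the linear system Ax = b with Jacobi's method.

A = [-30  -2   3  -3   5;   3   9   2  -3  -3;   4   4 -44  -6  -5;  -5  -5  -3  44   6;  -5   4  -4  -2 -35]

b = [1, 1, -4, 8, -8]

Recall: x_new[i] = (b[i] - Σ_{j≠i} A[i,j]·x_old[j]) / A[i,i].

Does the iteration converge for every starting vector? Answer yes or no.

A = D + L + U where D = diag(-30, 9, -44, 44, -35).
T_J = -D⁻¹(L+U): T[4,0] = -(-5)/(-35) = -0.1429; T[4,4] = 0.
  T[0,:] = [+0.0000, -0.0667, +0.1000, -0.1000, +0.1667]
  T[1,:] = [-0.3333, +0.0000, -0.2222, +0.3333, +0.3333]
  T[2,:] = [+0.0909, +0.0909, +0.0000, -0.1364, -0.1136]
  T[3,:] = [+0.1136, +0.1136, +0.0682, +0.0000, -0.1364]
  T[4,:] = [-0.1429, +0.1143, -0.1143, -0.0571, +0.0000]
eigenvalue magnitudes: 0.3370, 0.2298, 0.1866, 0.1866, 0.0566.
spectral radius ρ = 0.3370; 0.3370 < 1: convergent.

yes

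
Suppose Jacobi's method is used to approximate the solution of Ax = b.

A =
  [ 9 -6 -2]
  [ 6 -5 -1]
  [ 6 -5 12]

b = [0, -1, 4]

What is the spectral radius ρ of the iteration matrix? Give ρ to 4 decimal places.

0.8966

A = D + L + U where D = diag(9, -5, 12).
Jacobi: T = -D⁻¹(L+U), T[0,2] = -(-2)/(9) = +0.2222; T[0,0] = 0.
  T[0,:] = [+0.0000, +0.6667, +0.2222]
  T[1,:] = [+1.2000, +0.0000, -0.2000]
  T[2,:] = [-0.5000, +0.4167, +0.0000]
|roots of det(T-λI)|: 0.8966, 0.5000, 0.3966.
ρ(T) = max|λ| = 0.8966; 0.8966 < 1 ⇒ converges.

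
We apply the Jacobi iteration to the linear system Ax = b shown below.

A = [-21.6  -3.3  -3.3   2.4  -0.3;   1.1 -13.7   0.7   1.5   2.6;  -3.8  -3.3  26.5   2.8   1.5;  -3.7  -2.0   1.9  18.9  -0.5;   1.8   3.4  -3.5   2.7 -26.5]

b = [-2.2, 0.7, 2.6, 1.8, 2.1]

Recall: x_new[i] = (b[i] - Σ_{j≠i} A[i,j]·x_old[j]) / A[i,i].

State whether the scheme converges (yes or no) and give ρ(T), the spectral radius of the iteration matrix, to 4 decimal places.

Diagonal D = diag(-21.6, -13.7, 26.5, 18.9, -26.5); L, U strict lower/upper.
Jacobi T = -D⁻¹(L+U): T[3,4] = -(-0.5)/(18.9) = +0.0265; T[3,3] = 0.
  T[0,:] = [+0.0000  -0.1528  -0.1528  +0.1111  -0.0139]
  T[1,:] = [+0.0803  +0.0000  +0.0511  +0.1095  +0.1898]
  T[2,:] = [+0.1434  +0.1245  +0.0000  -0.1057  -0.0566]
  T[3,:] = [+0.1958  +0.1058  -0.1005  +0.0000  +0.0265]
  T[4,:] = [+0.0679  +0.1283  -0.1321  +0.1019  +0.0000]
eigenvalue magnitudes: 0.2736, 0.1606, 0.1326, 0.1326, 0.0610.
ρ = 0.2736; 0.2736 < 1 ⇒ converges.

yes, ρ = 0.2736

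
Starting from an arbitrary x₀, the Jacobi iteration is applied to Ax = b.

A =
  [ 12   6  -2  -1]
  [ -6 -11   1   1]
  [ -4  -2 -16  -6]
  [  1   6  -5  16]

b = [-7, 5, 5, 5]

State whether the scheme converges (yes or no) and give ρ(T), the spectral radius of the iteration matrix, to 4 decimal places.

yes, ρ = 0.5018

Diagonal D = diag(12, -11, -16, 16); L, U strict lower/upper.
T_J = -D⁻¹(L+U): T[3,0] = -(1)/(16) = -0.0625; T[3,3] = 0.
  T[0,:] = [+0.0000 -0.5000 +0.1667 +0.0833]
  T[1,:] = [-0.5455 +0.0000 +0.0909 +0.0909]
  T[2,:] = [-0.2500 -0.1250 +0.0000 -0.3750]
  T[3,:] = [-0.0625 -0.3750 +0.3125 +0.0000]
|eigenvalues of T|: 0.5018, 0.3655, 0.3655, 0.3399.
ρ = 0.5018; 0.5018 < 1, so it converges for any x₀.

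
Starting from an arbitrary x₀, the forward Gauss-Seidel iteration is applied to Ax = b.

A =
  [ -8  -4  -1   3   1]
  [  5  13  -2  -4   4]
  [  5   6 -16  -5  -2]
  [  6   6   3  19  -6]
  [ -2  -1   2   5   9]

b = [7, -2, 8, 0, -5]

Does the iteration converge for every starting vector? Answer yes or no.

yes

A = D + L + U where D = diag(-8, 13, -16, 19, 9).
T_GS = -(D+L)⁻¹U: row 0 first, T[0,3] = -(3)/(-8) = +0.3750; later rows by forward substitution.
  T[0,:] = [+0.0000, -0.5000, -0.1250, +0.3750, +0.1250]
  T[1,:] = [+0.0000, +0.1923, +0.2019, +0.1635, -0.3558]
  T[2,:] = [+0.0000, -0.0841, +0.0367, -0.1340, -0.2194]
  T[3,:] = [+0.0000, +0.1105, -0.0301, -0.1489, +0.4233]
  T[4,:] = [+0.0000, -0.1324, +0.0032, +0.2140, -0.1982]
|λ(T)| sorted: 0.5520, 0.2769, 0.1051, 0.1051, 0.0000.
ρ(T) = max|λ| = 0.5520; 0.5520 < 1: convergent.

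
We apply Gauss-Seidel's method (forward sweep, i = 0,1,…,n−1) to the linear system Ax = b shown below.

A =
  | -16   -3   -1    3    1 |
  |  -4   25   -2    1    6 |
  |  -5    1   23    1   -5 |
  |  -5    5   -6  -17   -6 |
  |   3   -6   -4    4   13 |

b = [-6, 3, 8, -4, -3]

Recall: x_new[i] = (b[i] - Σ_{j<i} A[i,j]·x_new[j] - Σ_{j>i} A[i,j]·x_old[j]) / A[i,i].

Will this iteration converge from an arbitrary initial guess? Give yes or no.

yes

Diagonal D = diag(-16, 25, 23, -17, 13); L, U strict lower/upper.
Gauss-Seidel: T = -(D+L)⁻¹U, row 0 first, T[0,1] = -(-3)/(-16) = -0.1875; later rows by forward substitution.
  T[0,:] = [+0.0000 -0.1875 -0.0625 +0.1875 +0.0625]
  T[1,:] = [+0.0000 -0.0300 +0.0700 -0.0100 -0.2300]
  T[2,:] = [+0.0000 -0.0395 -0.0166 -0.0023 +0.2410]
  T[3,:] = [+0.0000 +0.0602 +0.0448 -0.0573 -0.5240]
  T[4,:] = [+0.0000 -0.0013 +0.0278 -0.0310 +0.1148]
|eigenvalues of T|: 0.2074, 0.0986, 0.0510, 0.0510, 0.0000.
ρ(T) = max|λ| = 0.2074; 0.2074 < 1, so it converges for any x₀.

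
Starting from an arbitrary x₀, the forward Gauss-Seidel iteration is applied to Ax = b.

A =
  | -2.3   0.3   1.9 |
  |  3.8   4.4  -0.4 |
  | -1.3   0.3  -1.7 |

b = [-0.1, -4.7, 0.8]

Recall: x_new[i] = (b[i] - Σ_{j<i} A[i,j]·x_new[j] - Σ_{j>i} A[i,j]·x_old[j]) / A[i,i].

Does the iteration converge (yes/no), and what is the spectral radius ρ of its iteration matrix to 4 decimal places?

A = D + L + U where D = diag(-2.3, 4.4, -1.7).
GS T = -(D+L)⁻¹U: row 0 first, T[0,2] = -(1.9)/(-2.3) = +0.8261; later rows by forward substitution.
  T[0,:] = [+0.0000 +0.1304 +0.8261]
  T[1,:] = [+0.0000 -0.1126 -0.6225]
  T[2,:] = [+0.0000 -0.1196 -0.7416]
|roots of det(T-λI)|: 0.8435, 0.0108, 0.0000.
ρ = 0.8435; 0.8435 < 1, so it converges for any x₀.

yes, ρ = 0.8435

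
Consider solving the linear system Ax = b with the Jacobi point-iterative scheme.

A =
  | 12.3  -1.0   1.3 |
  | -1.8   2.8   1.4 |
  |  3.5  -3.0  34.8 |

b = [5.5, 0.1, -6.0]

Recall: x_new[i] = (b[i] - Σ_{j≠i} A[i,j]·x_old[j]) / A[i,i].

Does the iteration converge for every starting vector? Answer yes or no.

Let D = diag(12.3, 2.8, 34.8); L, U the strict triangles.
Jacobi: T = -D⁻¹(L+U), T[2,1] = -(-3)/(34.8) = +0.0862; T[2,2] = 0.
  T[0,:] = [+0.0000  +0.0813  -0.1057]
  T[1,:] = [+0.6429  +0.0000  -0.5000]
  T[2,:] = [-0.1006  +0.0862  +0.0000]
|eigenvalues of T|: 0.1732, 0.1011, 0.1011.
spectral radius ρ = 0.1732; 0.1732 < 1: convergent.

yes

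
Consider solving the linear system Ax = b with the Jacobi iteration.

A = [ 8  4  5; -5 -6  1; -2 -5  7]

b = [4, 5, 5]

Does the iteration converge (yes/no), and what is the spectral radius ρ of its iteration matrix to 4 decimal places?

Split A = D + L + U, D = diag(8, -6, 7).
Jacobi T = -D⁻¹(L+U): T[2,1] = -(-5)/(7) = +0.7143; T[2,2] = 0.
  T[0,:] = [+0.0000 -0.5000 -0.6250]
  T[1,:] = [-0.8333 +0.0000 +0.1667]
  T[2,:] = [+0.2857 +0.7143 +0.0000]
eigenvalue magnitudes: 0.8702, 0.6326, 0.6326.
ρ = 0.8702; 0.8702 < 1, so it converges for any x₀.

yes, ρ = 0.8702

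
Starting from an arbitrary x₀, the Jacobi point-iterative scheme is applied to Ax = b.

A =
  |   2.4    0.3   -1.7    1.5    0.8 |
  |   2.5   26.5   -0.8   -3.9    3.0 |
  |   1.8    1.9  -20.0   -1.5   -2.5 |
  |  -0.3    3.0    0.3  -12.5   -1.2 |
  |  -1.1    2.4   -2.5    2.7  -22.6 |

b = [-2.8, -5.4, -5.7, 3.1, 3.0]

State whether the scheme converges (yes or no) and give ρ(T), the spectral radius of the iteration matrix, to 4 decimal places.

yes, ρ = 0.3806

Let D = diag(2.4, 26.5, -20, -12.5, -22.6); L, U the strict triangles.
Jacobi T = -D⁻¹(L+U): T[3,0] = -(-0.3)/(-12.5) = -0.0240; T[3,3] = 0.
  T[0,:] = [+0.0000  -0.1250  +0.7083  -0.6250  -0.3333]
  T[1,:] = [-0.0943  +0.0000  +0.0302  +0.1472  -0.1132]
  T[2,:] = [+0.0900  +0.0950  +0.0000  -0.0750  -0.1250]
  T[3,:] = [-0.0240  +0.2400  +0.0240  +0.0000  -0.0960]
  T[4,:] = [-0.0487  +0.1062  -0.1106  +0.1195  +0.0000]
|λ(T)| sorted: 0.3806, 0.2711, 0.1644, 0.1276, 0.0727.
spectral radius ρ = 0.3806; 0.3806 < 1: convergent.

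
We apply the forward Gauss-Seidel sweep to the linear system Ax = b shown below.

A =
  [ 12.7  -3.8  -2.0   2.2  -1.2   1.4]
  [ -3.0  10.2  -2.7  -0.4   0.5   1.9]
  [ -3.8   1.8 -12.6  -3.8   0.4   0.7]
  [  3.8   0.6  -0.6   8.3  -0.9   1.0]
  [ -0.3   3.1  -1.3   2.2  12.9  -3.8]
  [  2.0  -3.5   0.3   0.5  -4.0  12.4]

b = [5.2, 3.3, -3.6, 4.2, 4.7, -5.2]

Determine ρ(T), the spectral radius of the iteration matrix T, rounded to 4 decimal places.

Let D = diag(12.7, 10.2, -12.6, 8.3, 12.9, 12.4); L, U the strict triangles.
Gauss-Seidel: T = -(D+L)⁻¹U, row 0 first, T[0,3] = -(2.2)/(12.7) = -0.1732; later rows by forward substitution.
  T[0,:] = [+0.0000, +0.2992, +0.1575, -0.1732, +0.0945, -0.1102]
  T[1,:] = [+0.0000, +0.0880, +0.3110, -0.0117, -0.0212, -0.2187]
  T[2,:] = [+0.0000, -0.0777, -0.0031, -0.2510, +0.0002, +0.0576]
  T[3,:] = [+0.0000, -0.1490, -0.0948, +0.0620, +0.0667, -0.0500]
  T[4,:] = [+0.0000, +0.0034, -0.0552, -0.0371, -0.0041, +0.3589]
  T[5,:] = [+0.0000, -0.0144, +0.0485, +0.0162, -0.0252, +0.0725]
moduli |λ_i(T)| = 0.2764, 0.2288, 0.2288, 0.0922, 0.0922, 0.0000.
spectral radius ρ = 0.2764; 0.2764 < 1 ⇒ converges.

0.2764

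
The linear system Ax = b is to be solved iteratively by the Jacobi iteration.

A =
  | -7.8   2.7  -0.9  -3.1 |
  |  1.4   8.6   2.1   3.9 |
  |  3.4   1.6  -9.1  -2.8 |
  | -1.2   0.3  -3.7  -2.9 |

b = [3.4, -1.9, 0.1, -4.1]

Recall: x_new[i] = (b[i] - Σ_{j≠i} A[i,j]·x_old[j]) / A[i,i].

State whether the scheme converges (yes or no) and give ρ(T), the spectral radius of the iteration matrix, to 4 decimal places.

yes, ρ = 0.9065

Write A = D+L+U with D = diag(-7.8, 8.6, -9.1, -2.9).
T_J = -D⁻¹(L+U): T[1,3] = -(3.9)/(8.6) = -0.4535; T[1,1] = 0.
  T[0,:] = [+0.0000, +0.3462, -0.1154, -0.3974]
  T[1,:] = [-0.1628, +0.0000, -0.2442, -0.4535]
  T[2,:] = [+0.3736, +0.1758, +0.0000, -0.3077]
  T[3,:] = [-0.4138, +0.1034, -1.2759, +0.0000]
eigenvalue magnitudes: 0.9065, 0.5180, 0.5180, 0.3127.
spectral radius ρ = 0.9065; 0.9065 < 1 ⇒ converges.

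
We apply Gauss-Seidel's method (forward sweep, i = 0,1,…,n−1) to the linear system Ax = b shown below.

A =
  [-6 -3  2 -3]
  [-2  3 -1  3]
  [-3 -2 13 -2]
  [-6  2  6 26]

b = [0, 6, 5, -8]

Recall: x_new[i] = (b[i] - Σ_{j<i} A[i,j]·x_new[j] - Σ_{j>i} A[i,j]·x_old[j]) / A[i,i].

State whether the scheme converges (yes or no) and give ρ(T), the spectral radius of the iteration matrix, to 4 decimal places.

yes, ρ = 0.3153

Write A = D+L+U with D = diag(-6, 3, 13, 26).
T_GS = -(D+L)⁻¹U: row 0 first, T[0,1] = -(-3)/(-6) = -0.5000; later rows by forward substitution.
  T[0,:] = [+0.0000  -0.5000  +0.3333  -0.5000]
  T[1,:] = [+0.0000  -0.3333  +0.5556  -1.3333]
  T[2,:] = [+0.0000  -0.1667  +0.1624  -0.1667]
  T[3,:] = [+0.0000  -0.0513  -0.0033  +0.0256]
|eigenvalues of T|: 0.3153, 0.1370, 0.1370, 0.0000.
ρ(T) = max|λ| = 0.3153; 0.3153 < 1: convergent.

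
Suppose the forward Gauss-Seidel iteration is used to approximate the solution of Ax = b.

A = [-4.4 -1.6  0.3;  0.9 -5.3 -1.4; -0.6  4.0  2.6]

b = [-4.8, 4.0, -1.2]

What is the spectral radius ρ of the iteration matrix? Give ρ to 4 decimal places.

0.3982

Write A = D+L+U with D = diag(-4.4, -5.3, 2.6).
Gauss-Seidel: T = -(D+L)⁻¹U, row 0 first, T[0,2] = -(0.3)/(-4.4) = +0.0682; later rows by forward substitution.
  T[0,:] = [+0.0000 -0.3636 +0.0682]
  T[1,:] = [+0.0000 -0.0617 -0.2526]
  T[2,:] = [+0.0000 +0.0111 +0.4043]
|roots of det(T-λI)|: 0.3982, 0.0557, 0.0000.
spectral radius ρ = 0.3982; 0.3982 < 1: convergent.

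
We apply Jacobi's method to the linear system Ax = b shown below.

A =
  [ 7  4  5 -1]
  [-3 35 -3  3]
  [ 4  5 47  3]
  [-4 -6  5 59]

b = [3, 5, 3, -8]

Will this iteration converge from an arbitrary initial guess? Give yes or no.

yes

A = D + L + U where D = diag(7, 35, 47, 59).
T_J = -D⁻¹(L+U): T[2,1] = -(5)/(47) = -0.1064; T[2,2] = 0.
  T[0,:] = [+0.0000  -0.5714  -0.7143  +0.1429]
  T[1,:] = [+0.0857  +0.0000  +0.0857  -0.0857]
  T[2,:] = [-0.0851  -0.1064  +0.0000  -0.0638]
  T[3,:] = [+0.0678  +0.1017  -0.0847  +0.0000]
|λ(T)| sorted: 0.2943, 0.2460, 0.2460, 0.0791.
ρ = 0.2943; 0.2943 < 1: convergent.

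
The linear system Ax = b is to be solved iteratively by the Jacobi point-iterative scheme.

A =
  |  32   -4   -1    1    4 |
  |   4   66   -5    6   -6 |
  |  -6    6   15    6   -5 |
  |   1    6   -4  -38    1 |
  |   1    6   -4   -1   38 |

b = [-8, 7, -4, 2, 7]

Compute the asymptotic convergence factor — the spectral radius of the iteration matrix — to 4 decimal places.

Let D = diag(32, 66, 15, -38, 38); L, U the strict triangles.
T_J = -D⁻¹(L+U): T[3,2] = -(-4)/(-38) = -0.1053; T[3,3] = 0.
  T[0,:] = [+0.0000, +0.1250, +0.0312, -0.0312, -0.1250]
  T[1,:] = [-0.0606, +0.0000, +0.0758, -0.0909, +0.0909]
  T[2,:] = [+0.4000, -0.4000, +0.0000, -0.4000, +0.3333]
  T[3,:] = [+0.0263, +0.1579, -0.1053, +0.0000, +0.0263]
  T[4,:] = [-0.0263, -0.1579, +0.1053, +0.0263, +0.0000]
|eigenvalues of T|: 0.3340, 0.2323, 0.2323, 0.1332, 0.0263.
ρ = 0.3340; 0.3340 < 1, so it converges for any x₀.

0.3340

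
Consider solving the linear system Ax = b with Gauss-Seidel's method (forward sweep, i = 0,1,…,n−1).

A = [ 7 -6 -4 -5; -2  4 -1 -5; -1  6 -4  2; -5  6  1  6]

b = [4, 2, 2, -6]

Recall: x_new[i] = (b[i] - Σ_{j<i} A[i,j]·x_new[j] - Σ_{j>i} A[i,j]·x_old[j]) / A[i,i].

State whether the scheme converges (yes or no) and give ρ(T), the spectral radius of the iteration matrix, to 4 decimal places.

no, ρ = 1.3706

Let D = diag(7, 4, -4, 6); L, U the strict triangles.
GS T = -(D+L)⁻¹U: row 0 first, T[0,3] = -(-5)/(7) = +0.7143; later rows by forward substitution.
  T[0,:] = [+0.0000, +0.8571, +0.5714, +0.7143]
  T[1,:] = [+0.0000, +0.4286, +0.5357, +1.6071]
  T[2,:] = [+0.0000, +0.4286, +0.6607, +2.7321]
  T[3,:] = [+0.0000, +0.2143, -0.1696, -1.4673]
|roots of det(T-λI)|: 1.3706, 1.0544, 0.0618, 0.0000.
spectral radius ρ = 1.3706; 1.3706 > 1, so it fails to converge.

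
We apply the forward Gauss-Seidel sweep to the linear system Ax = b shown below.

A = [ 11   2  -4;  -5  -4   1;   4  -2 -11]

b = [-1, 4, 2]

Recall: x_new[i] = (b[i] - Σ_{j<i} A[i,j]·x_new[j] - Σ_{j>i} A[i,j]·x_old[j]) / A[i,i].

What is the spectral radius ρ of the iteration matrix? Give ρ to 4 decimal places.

Diagonal D = diag(11, -4, -11); L, U strict lower/upper.
Gauss-Seidel: T = -(D+L)⁻¹U, row 0 first, T[0,2] = -(-4)/(11) = +0.3636; later rows by forward substitution.
  T[0,:] = [+0.0000  -0.1818  +0.3636]
  T[1,:] = [+0.0000  +0.2273  -0.2045]
  T[2,:] = [+0.0000  -0.1074  +0.1694]
|eigenvalues of T|: 0.3494, 0.0473, 0.0000.
ρ = 0.3494; 0.3494 < 1, so it converges for any x₀.

0.3494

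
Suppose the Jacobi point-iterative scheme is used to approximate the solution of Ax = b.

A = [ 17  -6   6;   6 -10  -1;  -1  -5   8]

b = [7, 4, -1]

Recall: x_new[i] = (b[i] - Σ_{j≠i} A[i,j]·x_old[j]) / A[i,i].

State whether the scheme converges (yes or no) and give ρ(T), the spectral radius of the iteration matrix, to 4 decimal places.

yes, ρ = 0.5829

Split A = D + L + U, D = diag(17, -10, 8).
Jacobi: T = -D⁻¹(L+U), T[0,2] = -(6)/(17) = -0.3529; T[0,0] = 0.
  T[0,:] = [+0.0000 +0.3529 -0.3529]
  T[1,:] = [+0.6000 +0.0000 -0.1000]
  T[2,:] = [+0.1250 +0.6250 +0.0000]
eigenvalue magnitudes: 0.5829, 0.4844, 0.4844.
ρ(T) = max|λ| = 0.5829; 0.5829 < 1: convergent.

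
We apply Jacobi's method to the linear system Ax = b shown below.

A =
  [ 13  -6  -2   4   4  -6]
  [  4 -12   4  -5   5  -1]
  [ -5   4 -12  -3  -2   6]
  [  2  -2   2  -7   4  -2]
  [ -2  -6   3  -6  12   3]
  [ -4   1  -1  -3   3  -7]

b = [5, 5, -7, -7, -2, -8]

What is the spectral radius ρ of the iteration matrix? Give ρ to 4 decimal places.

Split A = D + L + U, D = diag(13, -12, -12, -7, 12, -7).
Jacobi: T = -D⁻¹(L+U), T[4,2] = -(3)/(12) = -0.2500; T[4,4] = 0.
  T[0,:] = [+0.0000, +0.4615, +0.1538, -0.3077, -0.3077, +0.4615]
  T[1,:] = [+0.3333, +0.0000, +0.3333, -0.4167, +0.4167, -0.0833]
  T[2,:] = [-0.4167, +0.3333, +0.0000, -0.2500, -0.1667, +0.5000]
  T[3,:] = [+0.2857, -0.2857, +0.2857, +0.0000, +0.5714, -0.2857]
  T[4,:] = [+0.1667, +0.5000, -0.2500, +0.5000, +0.0000, -0.2500]
  T[5,:] = [-0.5714, +0.1429, -0.1429, -0.4286, +0.4286, +0.0000]
|λ(T)| sorted: 1.1234, 0.7118, 0.7118, 0.4184, 0.4184, 0.0270.
ρ = 1.1234; 1.1234 > 1, so it fails to converge.

1.1234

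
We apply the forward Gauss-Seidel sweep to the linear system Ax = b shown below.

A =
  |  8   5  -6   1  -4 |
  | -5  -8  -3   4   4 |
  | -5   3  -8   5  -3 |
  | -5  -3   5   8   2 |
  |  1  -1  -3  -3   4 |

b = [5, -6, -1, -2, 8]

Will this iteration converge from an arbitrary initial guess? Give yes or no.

no

A = D + L + U where D = diag(8, -8, -8, 8, 4).
Gauss-Seidel: T = -(D+L)⁻¹U, row 0 first, T[0,4] = -(-4)/(8) = +0.5000; later rows by forward substitution.
  T[0,:] = [+0.0000 -0.6250 +0.7500 -0.1250 +0.5000]
  T[1,:] = [+0.0000 +0.3906 -0.8438 +0.5781 +0.1875]
  T[2,:] = [+0.0000 +0.5371 -0.7852 +0.9199 -0.6172]
  T[3,:] = [+0.0000 -0.5798 +0.6431 -0.4363 +0.5186]
  T[4,:] = [+0.0000 +0.2219 -0.5050 +0.5385 -0.1521]
moduli |λ_i(T)| = 1.3752, 0.2572, 0.2572, 0.1006, 0.0000.
ρ = 1.3752; 1.3752 > 1 ⇒ diverges.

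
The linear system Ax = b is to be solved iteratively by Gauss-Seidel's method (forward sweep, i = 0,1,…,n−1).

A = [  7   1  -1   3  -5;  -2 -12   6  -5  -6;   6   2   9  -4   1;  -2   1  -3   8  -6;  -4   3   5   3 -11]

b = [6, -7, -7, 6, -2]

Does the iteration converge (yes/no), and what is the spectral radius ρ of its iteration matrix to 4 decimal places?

yes, ρ = 0.8268

A = D + L + U where D = diag(7, -12, 9, 8, -11).
T_GS = -(D+L)⁻¹U: row 0 first, T[0,4] = -(-5)/(7) = +0.7143; later rows by forward substitution.
  T[0,:] = [+0.0000, -0.1429, +0.1429, -0.4286, +0.7143]
  T[1,:] = [+0.0000, +0.0238, +0.4762, -0.3452, -0.6190]
  T[2,:] = [+0.0000, +0.0899, -0.2011, +0.8069, -0.4497]
  T[3,:] = [+0.0000, -0.0050, -0.0992, +0.2386, +0.8373]
  T[4,:] = [+0.0000, +0.0980, -0.0405, +0.4935, -0.4046]
|λ(T)| sorted: 0.8268, 0.5341, 0.1400, 0.1400, 0.0000.
ρ = 0.8268; 0.8268 < 1: convergent.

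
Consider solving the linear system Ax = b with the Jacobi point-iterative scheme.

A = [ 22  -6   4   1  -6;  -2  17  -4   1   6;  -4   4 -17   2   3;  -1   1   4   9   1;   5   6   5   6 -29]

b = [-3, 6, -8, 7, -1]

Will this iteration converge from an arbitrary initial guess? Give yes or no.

yes

Split A = D + L + U, D = diag(22, 17, -17, 9, -29).
Jacobi: T = -D⁻¹(L+U), T[0,2] = -(4)/(22) = -0.1818; T[0,0] = 0.
  T[0,:] = [+0.0000  +0.2727  -0.1818  -0.0455  +0.2727]
  T[1,:] = [+0.1176  +0.0000  +0.2353  -0.0588  -0.3529]
  T[2,:] = [-0.2353  +0.2353  +0.0000  +0.1176  +0.1765]
  T[3,:] = [+0.1111  -0.1111  -0.4444  +0.0000  -0.1111]
  T[4,:] = [+0.1724  +0.2069  +0.1724  +0.2069  +0.0000]
|eigenvalues of T|: 0.5241, 0.3221, 0.3221, 0.2789, 0.2789.
spectral radius ρ = 0.5241; 0.5241 < 1: convergent.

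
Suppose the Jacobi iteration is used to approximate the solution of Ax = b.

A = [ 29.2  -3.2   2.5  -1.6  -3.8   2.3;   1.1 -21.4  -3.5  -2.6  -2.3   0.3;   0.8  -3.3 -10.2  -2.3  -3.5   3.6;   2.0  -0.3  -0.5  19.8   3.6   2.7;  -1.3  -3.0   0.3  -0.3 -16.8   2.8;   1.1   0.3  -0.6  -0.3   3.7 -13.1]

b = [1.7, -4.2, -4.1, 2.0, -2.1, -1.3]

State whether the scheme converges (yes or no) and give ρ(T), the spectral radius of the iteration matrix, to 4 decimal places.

Split A = D + L + U, D = diag(29.2, -21.4, -10.2, 19.8, -16.8, -13.1).
Jacobi: T = -D⁻¹(L+U), T[5,2] = -(-0.6)/(-13.1) = -0.0458; T[5,5] = 0.
  T[0,:] = [+0.0000 +0.1096 -0.0856 +0.0548 +0.1301 -0.0788]
  T[1,:] = [+0.0514 +0.0000 -0.1636 -0.1215 -0.1075 +0.0140]
  T[2,:] = [+0.0784 -0.3235 +0.0000 -0.2255 -0.3431 +0.3529]
  T[3,:] = [-0.1010 +0.0152 +0.0253 +0.0000 -0.1818 -0.1364]
  T[4,:] = [-0.0774 -0.1786 +0.0179 -0.0179 +0.0000 +0.1667]
  T[5,:] = [+0.0840 +0.0229 -0.0458 -0.0229 +0.2824 +0.0000]
|λ(T)| sorted: 0.3417, 0.2874, 0.1968, 0.1968, 0.0839, 0.0098.
ρ = 0.3417; 0.3417 < 1, so it converges for any x₀.

yes, ρ = 0.3417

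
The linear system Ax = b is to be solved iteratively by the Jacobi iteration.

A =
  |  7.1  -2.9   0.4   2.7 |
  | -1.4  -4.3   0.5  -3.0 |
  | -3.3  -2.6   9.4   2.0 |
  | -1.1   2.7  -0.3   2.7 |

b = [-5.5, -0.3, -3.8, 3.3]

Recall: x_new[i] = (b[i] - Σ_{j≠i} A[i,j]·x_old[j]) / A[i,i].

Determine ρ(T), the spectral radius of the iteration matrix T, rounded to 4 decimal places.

Let D = diag(7.1, -4.3, 9.4, 2.7); L, U the strict triangles.
T_J = -D⁻¹(L+U): T[2,1] = -(-2.6)/(9.4) = +0.2766; T[2,2] = 0.
  T[0,:] = [+0.0000 +0.4085 -0.0563 -0.3803]
  T[1,:] = [-0.3256 +0.0000 +0.1163 -0.6977]
  T[2,:] = [+0.3511 +0.2766 +0.0000 -0.2128]
  T[3,:] = [+0.4074 -1.0000 +0.1111 +0.0000]
|λ(T)| sorted: 0.8402, 0.4370, 0.4370, 0.1749.
ρ = 0.8402; 0.8402 < 1: convergent.

0.8402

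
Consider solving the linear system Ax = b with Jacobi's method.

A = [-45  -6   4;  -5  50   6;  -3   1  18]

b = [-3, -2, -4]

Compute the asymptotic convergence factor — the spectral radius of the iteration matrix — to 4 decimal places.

Write A = D+L+U with D = diag(-45, 50, 18).
Jacobi: T = -D⁻¹(L+U), T[0,2] = -(4)/(-45) = +0.0889; T[0,0] = 0.
  T[0,:] = [+0.0000 -0.1333 +0.0889]
  T[1,:] = [+0.1000 +0.0000 -0.1200]
  T[2,:] = [+0.1667 -0.0556 +0.0000]
|roots of det(T-λI)|: 0.1503, 0.1202, 0.1202.
spectral radius ρ = 0.1503; 0.1503 < 1 ⇒ converges.

0.1503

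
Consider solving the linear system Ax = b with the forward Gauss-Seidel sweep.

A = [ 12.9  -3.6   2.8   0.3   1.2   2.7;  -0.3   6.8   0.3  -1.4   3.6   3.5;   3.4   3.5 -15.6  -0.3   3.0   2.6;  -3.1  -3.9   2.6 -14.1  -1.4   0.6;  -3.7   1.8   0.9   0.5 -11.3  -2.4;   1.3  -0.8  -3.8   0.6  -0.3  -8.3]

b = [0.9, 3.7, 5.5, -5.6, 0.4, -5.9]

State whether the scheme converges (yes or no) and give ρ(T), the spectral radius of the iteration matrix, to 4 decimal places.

yes, ρ = 0.2056

Split A = D + L + U, D = diag(12.9, 6.8, -15.6, -14.1, -11.3, -8.3).
T_GS = -(D+L)⁻¹U: row 0 first, T[0,2] = -(2.8)/(12.9) = -0.2171; later rows by forward substitution.
  T[0,:] = [+0.0000 +0.2791 -0.2171 -0.0233 -0.0930 -0.2093]
  T[1,:] = [+0.0000 +0.0123 -0.0537 +0.2049 -0.5335 -0.5239]
  T[2,:] = [+0.0000 +0.0636 -0.0594 +0.0217 +0.0523 +0.0035]
  T[3,:] = [+0.0000 -0.0530 +0.0516 -0.0476 +0.0784 +0.2341]
  T[4,:] = [+0.0000 -0.0867 +0.0601 +0.0399 -0.0469 -0.2167]
  T[5,:] = [+0.0000 +0.0127 -0.0001 -0.0382 +0.0203 +0.0409]
|eigenvalues of T|: 0.2056, 0.1695, 0.1148, 0.1148, 0.0017, 0.0000.
spectral radius ρ = 0.2056; 0.2056 < 1: convergent.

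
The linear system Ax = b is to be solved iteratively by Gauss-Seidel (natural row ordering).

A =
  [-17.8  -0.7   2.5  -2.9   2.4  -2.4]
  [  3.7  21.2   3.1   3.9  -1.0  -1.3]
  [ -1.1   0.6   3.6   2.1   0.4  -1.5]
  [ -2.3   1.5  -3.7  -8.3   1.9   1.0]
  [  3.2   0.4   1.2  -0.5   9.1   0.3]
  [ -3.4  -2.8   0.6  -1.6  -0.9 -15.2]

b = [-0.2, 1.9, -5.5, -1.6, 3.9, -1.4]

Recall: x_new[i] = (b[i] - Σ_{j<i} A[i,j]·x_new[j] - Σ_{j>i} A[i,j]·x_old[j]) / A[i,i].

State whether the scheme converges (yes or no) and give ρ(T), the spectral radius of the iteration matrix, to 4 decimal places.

Write A = D+L+U with D = diag(-17.8, 21.2, 3.6, -8.3, 9.1, -15.2).
Gauss-Seidel: T = -(D+L)⁻¹U, row 0 first, T[0,2] = -(2.5)/(-17.8) = +0.1404; later rows by forward substitution.
  T[0,:] = [+0.0000, -0.0393, +0.1404, -0.1629, +0.1348, -0.1348]
  T[1,:] = [+0.0000, +0.0069, -0.1707, -0.1555, +0.0236, +0.0849]
  T[2,:] = [+0.0000, -0.0132, +0.0714, -0.6072, -0.0739, +0.3613]
  T[3,:] = [+0.0000, +0.0180, -0.1016, +0.2877, +0.2287, +0.0121]
  T[4,:] = [+0.0000, +0.0163, -0.0569, +0.1600, -0.0261, -0.0363]
  T[5,:] = [+0.0000, +0.0042, +0.0169, +0.0014, -0.0600, +0.0297]
moduli |λ_i(T)| = 0.5380, 0.1399, 0.0436, 0.0436, 0.0395, 0.0000.
ρ(T) = max|λ| = 0.5380; 0.5380 < 1, so it converges for any x₀.

yes, ρ = 0.5380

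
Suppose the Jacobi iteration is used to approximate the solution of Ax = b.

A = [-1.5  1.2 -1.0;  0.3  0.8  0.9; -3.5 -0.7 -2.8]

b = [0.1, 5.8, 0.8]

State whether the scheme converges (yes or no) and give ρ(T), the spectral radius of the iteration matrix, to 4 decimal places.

no, ρ = 1.2820

Write A = D+L+U with D = diag(-1.5, 0.8, -2.8).
T_J = -D⁻¹(L+U): T[1,2] = -(0.9)/(0.8) = -1.1250; T[1,1] = 0.
  T[0,:] = [+0.0000, +0.8000, -0.6667]
  T[1,:] = [-0.3750, +0.0000, -1.1250]
  T[2,:] = [-1.2500, -0.2500, +0.0000]
|λ(T)| sorted: 1.2820, 0.9104, 0.9104.
spectral radius ρ = 1.2820; 1.2820 > 1 ⇒ diverges.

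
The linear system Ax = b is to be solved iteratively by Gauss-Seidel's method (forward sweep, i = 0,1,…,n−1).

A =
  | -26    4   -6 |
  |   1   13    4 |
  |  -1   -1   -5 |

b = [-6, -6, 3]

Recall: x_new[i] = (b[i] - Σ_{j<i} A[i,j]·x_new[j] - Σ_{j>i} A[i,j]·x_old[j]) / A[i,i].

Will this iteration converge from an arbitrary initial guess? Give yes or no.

yes

Write A = D+L+U with D = diag(-26, 13, -5).
Gauss-Seidel: T = -(D+L)⁻¹U, row 0 first, T[0,1] = -(4)/(-26) = +0.1538; later rows by forward substitution.
  T[0,:] = [+0.0000 +0.1538 -0.2308]
  T[1,:] = [+0.0000 -0.0118 -0.2899]
  T[2,:] = [+0.0000 -0.0284 +0.1041]
eigenvalue magnitudes: 0.1538, 0.0615, 0.0000.
spectral radius ρ = 0.1538; 0.1538 < 1, so it converges for any x₀.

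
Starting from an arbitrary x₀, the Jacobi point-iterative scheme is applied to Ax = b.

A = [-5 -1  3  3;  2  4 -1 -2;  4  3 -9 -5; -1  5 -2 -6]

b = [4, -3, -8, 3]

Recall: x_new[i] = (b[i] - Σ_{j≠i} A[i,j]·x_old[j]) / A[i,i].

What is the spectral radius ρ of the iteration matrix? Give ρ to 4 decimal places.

Write A = D+L+U with D = diag(-5, 4, -9, -6).
T_J = -D⁻¹(L+U): T[0,1] = -(-1)/(-5) = -0.2000; T[0,0] = 0.
  T[0,:] = [+0.0000, -0.2000, +0.6000, +0.6000]
  T[1,:] = [-0.5000, +0.0000, +0.2500, +0.5000]
  T[2,:] = [+0.4444, +0.3333, +0.0000, -0.5556]
  T[3,:] = [-0.1667, +0.8333, -0.3333, +0.0000]
moduli |λ_i(T)| = 1.2165, 0.4449, 0.4298, 0.4298.
ρ = 1.2165; 1.2165 > 1: divergent.

1.2165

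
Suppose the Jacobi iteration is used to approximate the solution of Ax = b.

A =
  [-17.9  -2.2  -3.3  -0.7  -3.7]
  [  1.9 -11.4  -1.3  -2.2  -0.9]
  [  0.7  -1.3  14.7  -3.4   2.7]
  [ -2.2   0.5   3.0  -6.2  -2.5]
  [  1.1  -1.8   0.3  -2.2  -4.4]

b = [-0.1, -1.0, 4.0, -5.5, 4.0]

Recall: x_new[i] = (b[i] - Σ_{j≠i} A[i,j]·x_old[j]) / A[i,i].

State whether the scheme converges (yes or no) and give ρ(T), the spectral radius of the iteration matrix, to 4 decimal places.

Diagonal D = diag(-17.9, -11.4, 14.7, -6.2, -4.4); L, U strict lower/upper.
T_J = -D⁻¹(L+U): T[4,1] = -(-1.8)/(-4.4) = -0.4091; T[4,4] = 0.
  T[0,:] = [+0.0000  -0.1229  -0.1844  -0.0391  -0.2067]
  T[1,:] = [+0.1667  +0.0000  -0.1140  -0.1930  -0.0789]
  T[2,:] = [-0.0476  +0.0884  +0.0000  +0.2313  -0.1837]
  T[3,:] = [-0.3548  +0.0806  +0.4839  +0.0000  -0.4032]
  T[4,:] = [+0.2500  -0.4091  +0.0682  -0.5000  +0.0000]
|roots of det(T-λI)|: 0.5649, 0.4740, 0.2380, 0.2301, 0.2301.
spectral radius ρ = 0.5649; 0.5649 < 1 ⇒ converges.

yes, ρ = 0.5649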